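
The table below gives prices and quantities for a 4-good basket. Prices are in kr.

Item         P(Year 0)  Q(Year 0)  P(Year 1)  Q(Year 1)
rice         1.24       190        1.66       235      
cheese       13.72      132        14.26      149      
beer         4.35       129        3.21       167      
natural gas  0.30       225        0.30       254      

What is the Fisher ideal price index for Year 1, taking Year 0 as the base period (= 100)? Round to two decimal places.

Laspeyres component (base-period weights):
ΣP(Year 1)Q(Year 0) = 1.66×190 + 14.26×132 + 3.21×129 + 0.30×225 = 315.4 + 1882.32 + 414.09 + 67.5 = 2679.31
ΣP(Year 0)Q(Year 0) = 1.24×190 + 13.72×132 + 4.35×129 + 0.30×225 = 235.6 + 1811.04 + 561.15 + 67.5 = 2675.29
L = 2679.31 / 2675.29 × 100 = 100.1503
Paasche component (current-period weights):
ΣP(Year 1)Q(Year 1) = 1.66×235 + 14.26×149 + 3.21×167 + 0.30×254 = 390.1 + 2124.74 + 536.07 + 76.2 = 3127.11
ΣP(Year 0)Q(Year 1) = 1.24×235 + 13.72×149 + 4.35×167 + 0.30×254 = 291.4 + 2044.28 + 726.45 + 76.2 = 3138.33
P = 3127.11 / 3138.33 × 100 = 99.6425
Fisher = √(L × P) = √(100.1503 × 99.6425) = 99.8961

99.90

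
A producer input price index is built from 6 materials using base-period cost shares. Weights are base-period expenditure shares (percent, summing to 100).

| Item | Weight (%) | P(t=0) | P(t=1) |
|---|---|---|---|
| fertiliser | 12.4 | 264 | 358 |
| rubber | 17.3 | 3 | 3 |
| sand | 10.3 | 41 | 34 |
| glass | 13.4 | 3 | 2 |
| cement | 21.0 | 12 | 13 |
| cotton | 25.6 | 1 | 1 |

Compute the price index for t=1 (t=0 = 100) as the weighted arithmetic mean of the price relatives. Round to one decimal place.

fertiliser: 12.4 × (358/264) = 12.4 × 1.356061 = 16.8152
rubber: 17.3 × (3/3) = 17.3 × 1.000000 = 17.3000
sand: 10.3 × (34/41) = 10.3 × 0.829268 = 8.5415
glass: 13.4 × (2/3) = 13.4 × 0.666667 = 8.9333
cement: 21.0 × (13/12) = 21.0 × 1.083333 = 22.7500
cotton: 25.6 × (1/1) = 25.6 × 1.000000 = 25.6000
Index = Σ wᵢ·(p₁ᵢ/p₀ᵢ) = 16.8152 + 17.3000 + 8.5415 + 8.9333 + 22.7500 + 25.6000 = 99.9399

99.9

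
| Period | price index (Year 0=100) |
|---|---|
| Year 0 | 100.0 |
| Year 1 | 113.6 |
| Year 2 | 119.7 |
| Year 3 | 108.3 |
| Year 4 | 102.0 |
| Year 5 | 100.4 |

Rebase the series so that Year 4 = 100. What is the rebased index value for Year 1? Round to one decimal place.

111.4

Rebased(Year 1) = 113.6 / 102.0 × 100 = 111.3725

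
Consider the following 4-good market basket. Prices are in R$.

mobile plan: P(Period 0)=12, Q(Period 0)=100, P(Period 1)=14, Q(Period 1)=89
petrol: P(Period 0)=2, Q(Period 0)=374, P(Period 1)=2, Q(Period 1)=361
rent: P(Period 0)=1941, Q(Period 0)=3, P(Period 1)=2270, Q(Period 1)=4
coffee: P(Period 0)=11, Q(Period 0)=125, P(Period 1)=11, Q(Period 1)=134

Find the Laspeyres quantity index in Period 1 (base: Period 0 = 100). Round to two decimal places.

Laspeyres quantity index uses base-period prices as weights.
ΣP(Period 0)·Q(Period 1) = 12×89 + 2×361 + 1941×4 + 11×134 = 1068 + 722 + 7764 + 1474 = 11028
ΣP(Period 0)·Q(Period 0) = 12×100 + 2×374 + 1941×3 + 11×125 = 1200 + 748 + 5823 + 1375 = 9146
Index = 11028 / 9146 × 100 = 120.5773

120.58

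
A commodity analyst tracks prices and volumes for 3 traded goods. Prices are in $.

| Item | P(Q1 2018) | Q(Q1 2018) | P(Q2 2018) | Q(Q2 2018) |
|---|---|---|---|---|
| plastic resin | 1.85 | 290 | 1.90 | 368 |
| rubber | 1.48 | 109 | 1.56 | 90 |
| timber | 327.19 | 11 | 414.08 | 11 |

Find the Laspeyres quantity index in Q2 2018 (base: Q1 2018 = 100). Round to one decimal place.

102.7

Laspeyres quantity index uses base-period prices as weights.
ΣP(Q1 2018)·Q(Q2 2018) = 1.85×368 + 1.48×90 + 327.19×11 = 680.8 + 133.2 + 3599.09 = 4413.09
ΣP(Q1 2018)·Q(Q1 2018) = 1.85×290 + 1.48×109 + 327.19×11 = 536.5 + 161.32 + 3599.09 = 4296.91
Index = 4413.09 / 4296.91 × 100 = 102.7038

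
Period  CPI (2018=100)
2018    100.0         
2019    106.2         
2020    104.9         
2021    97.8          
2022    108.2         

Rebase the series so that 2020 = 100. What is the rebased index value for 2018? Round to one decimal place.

Rebased(2018) = 100.0 / 104.9 × 100 = 95.3289

95.3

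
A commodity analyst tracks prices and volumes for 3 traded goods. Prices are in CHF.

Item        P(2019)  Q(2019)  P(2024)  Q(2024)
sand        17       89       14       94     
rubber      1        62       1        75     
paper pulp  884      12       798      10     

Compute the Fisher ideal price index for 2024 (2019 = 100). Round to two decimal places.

89.24

Laspeyres component (base-period weights):
ΣP(2024)Q(2019) = 14×89 + 1×62 + 798×12 = 1246 + 62 + 9576 = 10884
ΣP(2019)Q(2019) = 17×89 + 1×62 + 884×12 = 1513 + 62 + 10608 = 12183
L = 10884 / 12183 × 100 = 89.3376
Paasche component (current-period weights):
ΣP(2024)Q(2024) = 14×94 + 1×75 + 798×10 = 1316 + 75 + 7980 = 9371
ΣP(2019)Q(2024) = 17×94 + 1×75 + 884×10 = 1598 + 75 + 8840 = 10513
P = 9371 / 10513 × 100 = 89.1373
Fisher = √(L × P) = √(89.3376 × 89.1373) = 89.2374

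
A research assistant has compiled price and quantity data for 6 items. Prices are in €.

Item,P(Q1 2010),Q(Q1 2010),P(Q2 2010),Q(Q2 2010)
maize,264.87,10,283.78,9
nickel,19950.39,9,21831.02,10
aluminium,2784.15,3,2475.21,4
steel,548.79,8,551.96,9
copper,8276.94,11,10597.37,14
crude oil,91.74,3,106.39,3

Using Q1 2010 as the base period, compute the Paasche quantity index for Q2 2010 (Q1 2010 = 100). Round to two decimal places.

Paasche quantity index uses current-period prices as weights.
ΣP(Q2 2010)·Q(Q2 2010) = 283.78×9 + 21831.02×10 + 2475.21×4 + 551.96×9 + 10597.37×14 + 106.39×3 = 2554.02 + 218310.2 + 9900.84 + 4967.64 + 148363.18 + 319.17 = 384415.05
ΣP(Q2 2010)·Q(Q1 2010) = 283.78×10 + 21831.02×9 + 2475.21×3 + 551.96×8 + 10597.37×11 + 106.39×3 = 2837.8 + 196479.18 + 7425.63 + 4415.68 + 116571.07 + 319.17 = 328048.53
Index = 384415.05 / 328048.53 × 100 = 117.1824

117.18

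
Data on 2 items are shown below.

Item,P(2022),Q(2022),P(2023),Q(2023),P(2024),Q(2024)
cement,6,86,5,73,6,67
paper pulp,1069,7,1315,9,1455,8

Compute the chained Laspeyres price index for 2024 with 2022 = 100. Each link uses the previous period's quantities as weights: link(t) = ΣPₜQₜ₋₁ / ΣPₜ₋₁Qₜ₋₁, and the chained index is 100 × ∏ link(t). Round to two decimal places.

133.61

Link 2022→2023:
ΣP(2023)Q(2022) = 5×86 + 1315×7 = 430 + 9205 = 9635
ΣP(2022)Q(2022) = 6×86 + 1069×7 = 516 + 7483 = 7999
link = 9635/7999 = 1.204526
Link 2023→2024:
ΣP(2024)Q(2023) = 6×73 + 1455×9 = 438 + 13095 = 13533
ΣP(2023)Q(2023) = 5×73 + 1315×9 = 365 + 11835 = 12200
link = 13533/12200 = 1.109262
Chained index = 100 × 1.204526 × 1.109262 = 133.6135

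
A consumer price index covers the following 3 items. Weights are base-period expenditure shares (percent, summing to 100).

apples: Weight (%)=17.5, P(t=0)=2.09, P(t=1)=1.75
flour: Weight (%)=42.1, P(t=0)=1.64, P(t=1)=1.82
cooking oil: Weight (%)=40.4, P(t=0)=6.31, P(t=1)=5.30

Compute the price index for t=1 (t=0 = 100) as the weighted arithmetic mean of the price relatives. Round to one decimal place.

95.3

apples: 17.5 × (1.75/2.09) = 17.5 × 0.837321 = 14.6531
flour: 42.1 × (1.82/1.64) = 42.1 × 1.109756 = 46.7207
cooking oil: 40.4 × (5.30/6.31) = 40.4 × 0.839937 = 33.9334
Index = Σ wᵢ·(p₁ᵢ/p₀ᵢ) = 14.6531 + 46.7207 + 33.9334 = 95.3073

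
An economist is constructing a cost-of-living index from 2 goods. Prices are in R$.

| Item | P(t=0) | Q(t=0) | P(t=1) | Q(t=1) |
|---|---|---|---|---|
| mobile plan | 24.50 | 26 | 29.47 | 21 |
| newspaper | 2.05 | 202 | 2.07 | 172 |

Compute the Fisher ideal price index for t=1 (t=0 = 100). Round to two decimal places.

112.56

Laspeyres component (base-period weights):
ΣP(t=1)Q(t=0) = 29.47×26 + 2.07×202 = 766.22 + 418.14 = 1184.36
ΣP(t=0)Q(t=0) = 24.50×26 + 2.05×202 = 637 + 414.1 = 1051.1
L = 1184.36 / 1051.1 × 100 = 112.6781
Paasche component (current-period weights):
ΣP(t=1)Q(t=1) = 29.47×21 + 2.07×172 = 618.87 + 356.04 = 974.91
ΣP(t=0)Q(t=1) = 24.50×21 + 2.05×172 = 514.5 + 352.6 = 867.1
P = 974.91 / 867.1 × 100 = 112.4334
Fisher = √(L × P) = √(112.6781 × 112.4334) = 112.5557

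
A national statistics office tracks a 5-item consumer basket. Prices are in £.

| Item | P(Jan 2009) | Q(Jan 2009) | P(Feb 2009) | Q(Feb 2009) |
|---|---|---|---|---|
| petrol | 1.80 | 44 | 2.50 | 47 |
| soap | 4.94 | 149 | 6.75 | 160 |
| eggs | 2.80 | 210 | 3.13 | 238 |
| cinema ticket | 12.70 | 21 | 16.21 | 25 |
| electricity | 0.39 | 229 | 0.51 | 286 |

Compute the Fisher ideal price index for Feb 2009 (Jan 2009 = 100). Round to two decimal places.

Laspeyres component (base-period weights):
ΣP(Feb 2009)Q(Jan 2009) = 2.50×44 + 6.75×149 + 3.13×210 + 16.21×21 + 0.51×229 = 110 + 1005.75 + 657.3 + 340.41 + 116.79 = 2230.25
ΣP(Jan 2009)Q(Jan 2009) = 1.80×44 + 4.94×149 + 2.80×210 + 12.70×21 + 0.39×229 = 79.2 + 736.06 + 588 + 266.7 + 89.31 = 1759.27
L = 2230.25 / 1759.27 × 100 = 126.7713
Paasche component (current-period weights):
ΣP(Feb 2009)Q(Feb 2009) = 2.50×47 + 6.75×160 + 3.13×238 + 16.21×25 + 0.51×286 = 117.5 + 1080 + 744.94 + 405.25 + 145.86 = 2493.55
ΣP(Jan 2009)Q(Feb 2009) = 1.80×47 + 4.94×160 + 2.80×238 + 12.70×25 + 0.39×286 = 84.6 + 790.4 + 666.4 + 317.5 + 111.54 = 1970.44
P = 2493.55 / 1970.44 × 100 = 126.5479
Fisher = √(L × P) = √(126.7713 × 126.5479) = 126.6596

126.66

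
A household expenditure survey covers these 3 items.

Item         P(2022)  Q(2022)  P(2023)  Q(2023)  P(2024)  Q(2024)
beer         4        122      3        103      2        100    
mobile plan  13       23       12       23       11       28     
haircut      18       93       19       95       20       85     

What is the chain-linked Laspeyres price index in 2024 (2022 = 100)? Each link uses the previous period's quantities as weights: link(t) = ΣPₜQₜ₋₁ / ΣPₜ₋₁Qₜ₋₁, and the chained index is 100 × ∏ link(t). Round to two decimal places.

Link 2022→2023:
ΣP(2023)Q(2022) = 3×122 + 12×23 + 19×93 = 366 + 276 + 1767 = 2409
ΣP(2022)Q(2022) = 4×122 + 13×23 + 18×93 = 488 + 299 + 1674 = 2461
link = 2409/2461 = 0.978870
Link 2023→2024:
ΣP(2024)Q(2023) = 2×103 + 11×23 + 20×95 = 206 + 253 + 1900 = 2359
ΣP(2023)Q(2023) = 3×103 + 12×23 + 19×95 = 309 + 276 + 1805 = 2390
link = 2359/2390 = 0.987029
Chained index = 100 × 0.978870 × 0.987029 = 96.6174

96.62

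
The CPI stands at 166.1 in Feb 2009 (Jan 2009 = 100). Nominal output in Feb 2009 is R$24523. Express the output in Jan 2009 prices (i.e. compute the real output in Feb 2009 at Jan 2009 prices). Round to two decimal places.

Real = Nominal ÷ (Index/100) = 24523 ÷ (166.1/100)
     = 24523 ÷ 1.661 = 14763.9976

14764.00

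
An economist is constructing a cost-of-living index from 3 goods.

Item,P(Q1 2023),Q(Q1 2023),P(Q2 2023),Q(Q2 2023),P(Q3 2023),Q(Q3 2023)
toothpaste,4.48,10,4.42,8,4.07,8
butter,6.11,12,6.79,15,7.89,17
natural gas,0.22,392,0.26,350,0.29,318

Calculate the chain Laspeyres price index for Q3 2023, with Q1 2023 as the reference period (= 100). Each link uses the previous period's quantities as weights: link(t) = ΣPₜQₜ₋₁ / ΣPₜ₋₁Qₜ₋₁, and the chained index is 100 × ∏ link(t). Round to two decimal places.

123.18

Link Q1 2023→Q2 2023:
ΣP(Q2 2023)Q(Q1 2023) = 4.42×10 + 6.79×12 + 0.26×392 = 44.2 + 81.48 + 101.92 = 227.6
ΣP(Q1 2023)Q(Q1 2023) = 4.48×10 + 6.11×12 + 0.22×392 = 44.8 + 73.32 + 86.24 = 204.36
link = 227.6/204.36 = 1.113721
Link Q2 2023→Q3 2023:
ΣP(Q3 2023)Q(Q2 2023) = 4.07×8 + 7.89×15 + 0.29×350 = 32.56 + 118.35 + 101.5 = 252.41
ΣP(Q2 2023)Q(Q2 2023) = 4.42×8 + 6.79×15 + 0.26×350 = 35.36 + 101.85 + 91 = 228.21
link = 252.41/228.21 = 1.106043
Chained index = 100 × 1.113721 × 1.106043 = 123.1823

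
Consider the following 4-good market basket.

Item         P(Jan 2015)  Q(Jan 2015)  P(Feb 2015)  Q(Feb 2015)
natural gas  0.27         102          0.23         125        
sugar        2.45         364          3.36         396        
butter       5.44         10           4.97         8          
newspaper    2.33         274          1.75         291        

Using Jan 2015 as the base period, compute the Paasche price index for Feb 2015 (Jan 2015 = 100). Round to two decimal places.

110.60

Paasche price index uses current-period quantities as weights.
ΣP(Feb 2015)·Q(Feb 2015) = 0.23×125 + 3.36×396 + 4.97×8 + 1.75×291 = 28.75 + 1330.56 + 39.76 + 509.25 = 1908.32
ΣP(Jan 2015)·Q(Feb 2015) = 0.27×125 + 2.45×396 + 5.44×8 + 2.33×291 = 33.75 + 970.2 + 43.52 + 678.03 = 1725.5
Index = 1908.32 / 1725.5 × 100 = 110.5952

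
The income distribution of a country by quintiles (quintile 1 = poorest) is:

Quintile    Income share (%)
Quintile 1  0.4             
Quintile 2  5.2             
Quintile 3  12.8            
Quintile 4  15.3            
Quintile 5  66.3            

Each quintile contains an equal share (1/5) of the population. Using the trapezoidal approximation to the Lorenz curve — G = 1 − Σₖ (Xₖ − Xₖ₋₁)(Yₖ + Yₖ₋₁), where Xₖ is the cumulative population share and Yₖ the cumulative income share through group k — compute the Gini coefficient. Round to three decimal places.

Cumulative income shares Yₖ: 0.0040, 0.0560, 0.1840, 0.3370, 1.0000
Σ (Xₖ−Xₖ₋₁)(Yₖ+Yₖ₋₁) = (1/5)(0.0040+0.0000) + (1/5)(0.0560+0.0040) + (1/5)(0.1840+0.0560) + (1/5)(0.3370+0.1840) + (1/5)(1.0000+0.3370)
  = 0.0008 + 0.0120 + 0.0480 + 0.1042 + 0.2674 = 0.4324
G = 1 − 0.4324 = 0.5676

0.568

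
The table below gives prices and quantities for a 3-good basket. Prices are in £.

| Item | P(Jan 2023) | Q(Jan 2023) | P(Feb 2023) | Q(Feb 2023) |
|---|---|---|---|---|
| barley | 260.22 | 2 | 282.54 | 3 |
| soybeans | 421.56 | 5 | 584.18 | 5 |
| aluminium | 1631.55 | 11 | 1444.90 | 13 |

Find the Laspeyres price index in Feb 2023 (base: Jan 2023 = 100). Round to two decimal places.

Laspeyres price index uses base-period quantities as weights.
ΣP(Feb 2023)·Q(Jan 2023) = 282.54×2 + 584.18×5 + 1444.90×11 = 565.08 + 2920.9 + 15893.9 = 19379.88
ΣP(Jan 2023)·Q(Jan 2023) = 260.22×2 + 421.56×5 + 1631.55×11 = 520.44 + 2107.8 + 17947.05 = 20575.29
Index = 19379.88 / 20575.29 × 100 = 94.1901

94.19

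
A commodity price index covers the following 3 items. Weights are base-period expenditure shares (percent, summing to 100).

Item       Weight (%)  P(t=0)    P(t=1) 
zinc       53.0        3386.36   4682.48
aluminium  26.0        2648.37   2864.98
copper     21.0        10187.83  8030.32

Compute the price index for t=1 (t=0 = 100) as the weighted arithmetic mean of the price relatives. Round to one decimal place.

118.0

zinc: 53.0 × (4682.48/3386.36) = 53.0 × 1.382747 = 73.2856
aluminium: 26.0 × (2864.98/2648.37) = 26.0 × 1.081790 = 28.1265
copper: 21.0 × (8030.32/10187.83) = 21.0 × 0.788227 = 16.5528
Index = Σ wᵢ·(p₁ᵢ/p₀ᵢ) = 73.2856 + 28.1265 + 16.5528 = 117.9649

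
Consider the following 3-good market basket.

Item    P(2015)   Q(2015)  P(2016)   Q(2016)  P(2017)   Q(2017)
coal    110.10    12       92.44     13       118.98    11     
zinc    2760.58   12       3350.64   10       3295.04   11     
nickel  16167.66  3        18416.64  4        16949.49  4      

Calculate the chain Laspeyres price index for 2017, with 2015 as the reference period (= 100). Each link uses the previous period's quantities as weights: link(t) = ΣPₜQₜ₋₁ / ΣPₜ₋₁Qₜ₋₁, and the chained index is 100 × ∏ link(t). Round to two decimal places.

Link 2015→2016:
ΣP(2016)Q(2015) = 92.44×12 + 3350.64×12 + 18416.64×3 = 1109.28 + 40207.68 + 55249.92 = 96566.88
ΣP(2015)Q(2015) = 110.10×12 + 2760.58×12 + 16167.66×3 = 1321.2 + 33126.96 + 48502.98 = 82951.14
link = 96566.88/82951.14 = 1.164142
Link 2016→2017:
ΣP(2017)Q(2016) = 118.98×13 + 3295.04×10 + 16949.49×4 = 1546.74 + 32950.4 + 67797.96 = 102295.1
ΣP(2016)Q(2016) = 92.44×13 + 3350.64×10 + 18416.64×4 = 1201.72 + 33506.4 + 73666.56 = 108374.68
link = 102295.1/108374.68 = 0.943902
Chained index = 100 × 1.164142 × 0.943902 = 109.8836

109.88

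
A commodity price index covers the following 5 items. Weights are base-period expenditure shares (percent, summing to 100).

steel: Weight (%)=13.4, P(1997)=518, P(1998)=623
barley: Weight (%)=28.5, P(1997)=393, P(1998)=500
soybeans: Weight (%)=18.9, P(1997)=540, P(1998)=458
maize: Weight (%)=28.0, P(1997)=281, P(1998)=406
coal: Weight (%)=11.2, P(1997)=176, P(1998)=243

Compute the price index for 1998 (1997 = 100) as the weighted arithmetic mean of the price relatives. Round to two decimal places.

124.32

steel: 13.4 × (623/518) = 13.4 × 1.202703 = 16.1162
barley: 28.5 × (500/393) = 28.5 × 1.272265 = 36.2595
soybeans: 18.9 × (458/540) = 18.9 × 0.848148 = 16.0300
maize: 28.0 × (406/281) = 28.0 × 1.444840 = 40.4555
coal: 11.2 × (243/176) = 11.2 × 1.380682 = 15.4636
Index = Σ wᵢ·(p₁ᵢ/p₀ᵢ) = 16.1162 + 36.2595 + 16.0300 + 40.4555 + 15.4636 = 124.3249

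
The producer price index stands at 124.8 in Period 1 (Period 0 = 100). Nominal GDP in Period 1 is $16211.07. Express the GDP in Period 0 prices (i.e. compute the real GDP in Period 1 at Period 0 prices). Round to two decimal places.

Real = Nominal ÷ (Index/100) = 16211.07 ÷ (124.8/100)
     = 16211.07 ÷ 1.248 = 12989.6394

12989.64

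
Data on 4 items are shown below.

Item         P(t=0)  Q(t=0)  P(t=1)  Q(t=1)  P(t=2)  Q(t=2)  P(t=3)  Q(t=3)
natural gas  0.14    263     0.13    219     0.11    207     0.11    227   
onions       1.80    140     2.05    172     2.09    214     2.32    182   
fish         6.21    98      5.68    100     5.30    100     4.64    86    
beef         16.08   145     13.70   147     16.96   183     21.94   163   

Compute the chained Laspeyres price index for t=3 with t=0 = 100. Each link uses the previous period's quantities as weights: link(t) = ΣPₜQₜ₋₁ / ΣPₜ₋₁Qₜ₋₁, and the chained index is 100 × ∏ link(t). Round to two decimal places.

124.22

Link t=0→t=1:
ΣP(t=1)Q(t=0) = 0.13×263 + 2.05×140 + 5.68×98 + 13.70×145 = 34.19 + 287 + 556.64 + 1986.5 = 2864.33
ΣP(t=0)Q(t=0) = 0.14×263 + 1.80×140 + 6.21×98 + 16.08×145 = 36.82 + 252 + 608.58 + 2331.6 = 3229
link = 2864.33/3229 = 0.887064
Link t=1→t=2:
ΣP(t=2)Q(t=1) = 0.11×219 + 2.09×172 + 5.30×100 + 16.96×147 = 24.09 + 359.48 + 530 + 2493.12 = 3406.69
ΣP(t=1)Q(t=1) = 0.13×219 + 2.05×172 + 5.68×100 + 13.70×147 = 28.47 + 352.6 + 568 + 2013.9 = 2962.97
link = 3406.69/2962.97 = 1.149755
Link t=2→t=3:
ΣP(t=3)Q(t=2) = 0.11×207 + 2.32×214 + 4.64×100 + 21.94×183 = 22.77 + 496.48 + 464 + 4015.02 = 4998.27
ΣP(t=2)Q(t=2) = 0.11×207 + 2.09×214 + 5.30×100 + 16.96×183 = 22.77 + 447.26 + 530 + 3103.68 = 4103.71
link = 4998.27/4103.71 = 1.217988
Chained index = 100 × 0.887064 × 1.149755 × 1.217988 = 124.2234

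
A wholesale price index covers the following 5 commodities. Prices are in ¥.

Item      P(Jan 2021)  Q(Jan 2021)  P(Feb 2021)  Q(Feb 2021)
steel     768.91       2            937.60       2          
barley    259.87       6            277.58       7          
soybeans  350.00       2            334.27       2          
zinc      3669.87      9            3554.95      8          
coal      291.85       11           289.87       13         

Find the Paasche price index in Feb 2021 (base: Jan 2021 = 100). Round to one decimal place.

Paasche price index uses current-period quantities as weights.
ΣP(Feb 2021)·Q(Feb 2021) = 937.60×2 + 277.58×7 + 334.27×2 + 3554.95×8 + 289.87×13 = 1875.2 + 1943.06 + 668.54 + 28439.6 + 3768.31 = 36694.71
ΣP(Jan 2021)·Q(Feb 2021) = 768.91×2 + 259.87×7 + 350.00×2 + 3669.87×8 + 291.85×13 = 1537.82 + 1819.09 + 700 + 29358.96 + 3794.05 = 37209.92
Index = 36694.71 / 37209.92 × 100 = 98.6154

98.6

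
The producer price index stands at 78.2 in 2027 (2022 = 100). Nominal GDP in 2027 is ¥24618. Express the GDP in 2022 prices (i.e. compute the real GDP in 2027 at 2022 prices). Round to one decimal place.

31480.8

Real = Nominal ÷ (Index/100) = 24618 ÷ (78.2/100)
     = 24618 ÷ 0.782 = 31480.8184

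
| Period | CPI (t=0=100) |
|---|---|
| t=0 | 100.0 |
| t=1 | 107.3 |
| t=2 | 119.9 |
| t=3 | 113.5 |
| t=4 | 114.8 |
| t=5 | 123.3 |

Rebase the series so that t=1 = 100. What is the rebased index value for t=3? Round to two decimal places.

Rebased(t=3) = 113.5 / 107.3 × 100 = 105.7782

105.78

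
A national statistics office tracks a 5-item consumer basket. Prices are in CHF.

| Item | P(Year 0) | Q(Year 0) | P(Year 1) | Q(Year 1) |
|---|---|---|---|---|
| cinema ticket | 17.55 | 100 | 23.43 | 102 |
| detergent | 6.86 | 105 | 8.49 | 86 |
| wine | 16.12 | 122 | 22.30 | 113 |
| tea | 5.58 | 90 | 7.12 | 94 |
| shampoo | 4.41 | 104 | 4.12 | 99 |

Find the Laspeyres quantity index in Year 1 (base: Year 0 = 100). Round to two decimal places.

95.56

Laspeyres quantity index uses base-period prices as weights.
ΣP(Year 0)·Q(Year 1) = 17.55×102 + 6.86×86 + 16.12×113 + 5.58×94 + 4.41×99 = 1790.1 + 589.96 + 1821.56 + 524.52 + 436.59 = 5162.73
ΣP(Year 0)·Q(Year 0) = 17.55×100 + 6.86×105 + 16.12×122 + 5.58×90 + 4.41×104 = 1755 + 720.3 + 1966.64 + 502.2 + 458.64 = 5402.78
Index = 5162.73 / 5402.78 × 100 = 95.5569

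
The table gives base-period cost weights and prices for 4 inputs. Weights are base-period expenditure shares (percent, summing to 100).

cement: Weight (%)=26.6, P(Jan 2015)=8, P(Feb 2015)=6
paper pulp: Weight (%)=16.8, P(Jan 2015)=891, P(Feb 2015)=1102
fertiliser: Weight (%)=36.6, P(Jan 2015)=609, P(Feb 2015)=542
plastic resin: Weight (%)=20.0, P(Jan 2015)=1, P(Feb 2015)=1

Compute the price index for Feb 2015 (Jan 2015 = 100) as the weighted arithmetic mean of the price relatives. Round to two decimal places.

93.30

cement: 26.6 × (6/8) = 26.6 × 0.750000 = 19.9500
paper pulp: 16.8 × (1102/891) = 16.8 × 1.236813 = 20.7785
fertiliser: 36.6 × (542/609) = 36.6 × 0.889984 = 32.5734
plastic resin: 20.0 × (1/1) = 20.0 × 1.000000 = 20.0000
Index = Σ wᵢ·(p₁ᵢ/p₀ᵢ) = 19.9500 + 20.7785 + 32.5734 + 20.0000 = 93.3019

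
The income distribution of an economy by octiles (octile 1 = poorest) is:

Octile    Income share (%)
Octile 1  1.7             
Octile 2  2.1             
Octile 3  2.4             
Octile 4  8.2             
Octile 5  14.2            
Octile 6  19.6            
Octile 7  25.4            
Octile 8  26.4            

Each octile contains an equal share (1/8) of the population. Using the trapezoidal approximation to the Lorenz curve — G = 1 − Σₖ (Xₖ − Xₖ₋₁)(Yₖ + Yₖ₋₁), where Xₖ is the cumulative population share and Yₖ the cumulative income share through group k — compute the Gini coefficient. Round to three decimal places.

0.434

Cumulative income shares Yₖ: 0.0170, 0.0380, 0.0620, 0.1440, 0.2860, 0.4820, 0.7360, 1.0000
Σ (Xₖ−Xₖ₋₁)(Yₖ+Yₖ₋₁) = (1/8)(0.0170+0.0000) + (1/8)(0.0380+0.0170) + (1/8)(0.0620+0.0380) + (1/8)(0.1440+0.0620) + (1/8)(0.2860+0.1440) + (1/8)(0.4820+0.2860) + (1/8)(0.7360+0.4820) + (1/8)(1.0000+0.7360)
  = 0.0021 + 0.0069 + 0.0125 + 0.0257 + 0.0537 + 0.0960 + 0.1522 + 0.2170 = 0.5663
G = 1 − 0.5663 = 0.4337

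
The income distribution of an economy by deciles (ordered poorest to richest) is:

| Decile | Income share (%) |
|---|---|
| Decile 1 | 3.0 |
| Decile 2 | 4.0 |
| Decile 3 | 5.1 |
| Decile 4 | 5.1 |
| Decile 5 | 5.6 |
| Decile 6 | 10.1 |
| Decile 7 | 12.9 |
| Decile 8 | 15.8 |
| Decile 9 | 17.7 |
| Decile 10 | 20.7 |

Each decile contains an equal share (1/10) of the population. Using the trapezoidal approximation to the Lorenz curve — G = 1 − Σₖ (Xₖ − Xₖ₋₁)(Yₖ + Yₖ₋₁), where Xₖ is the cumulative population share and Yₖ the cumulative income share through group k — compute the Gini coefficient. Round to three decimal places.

Cumulative income shares Yₖ: 0.0300, 0.0700, 0.1210, 0.1720, 0.2280, 0.3290, 0.4580, 0.6160, 0.7930, 1.0000
Σ (Xₖ−Xₖ₋₁)(Yₖ+Yₖ₋₁) = (1/10)(0.0300+0.0000) + (1/10)(0.0700+0.0300) + (1/10)(0.1210+0.0700) + (1/10)(0.1720+0.1210) + (1/10)(0.2280+0.1720) + (1/10)(0.3290+0.2280) + (1/10)(0.4580+0.3290) + (1/10)(0.6160+0.4580) + (1/10)(0.7930+0.6160) + (1/10)(1.0000+0.7930)
  = 0.0030 + 0.0100 + 0.0191 + 0.0293 + 0.0400 + 0.0557 + 0.0787 + 0.1074 + 0.1409 + 0.1793 = 0.6634
G = 1 − 0.6634 = 0.3366

0.337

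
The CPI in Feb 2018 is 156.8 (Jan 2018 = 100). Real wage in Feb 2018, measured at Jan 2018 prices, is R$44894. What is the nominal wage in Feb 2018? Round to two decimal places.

70393.79

Nominal = Real × (Index/100) = 44894 × (156.8/100)
        = 44894 × 1.568 = 70393.7920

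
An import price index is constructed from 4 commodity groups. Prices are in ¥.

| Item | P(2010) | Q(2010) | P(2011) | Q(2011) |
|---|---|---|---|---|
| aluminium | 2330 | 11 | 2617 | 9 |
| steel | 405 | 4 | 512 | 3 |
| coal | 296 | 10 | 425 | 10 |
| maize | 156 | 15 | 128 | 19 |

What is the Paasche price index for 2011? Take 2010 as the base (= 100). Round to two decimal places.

113.03

Paasche price index uses current-period quantities as weights.
ΣP(2011)·Q(2011) = 2617×9 + 512×3 + 425×10 + 128×19 = 23553 + 1536 + 4250 + 2432 = 31771
ΣP(2010)·Q(2011) = 2330×9 + 405×3 + 296×10 + 156×19 = 20970 + 1215 + 2960 + 2964 = 28109
Index = 31771 / 28109 × 100 = 113.0279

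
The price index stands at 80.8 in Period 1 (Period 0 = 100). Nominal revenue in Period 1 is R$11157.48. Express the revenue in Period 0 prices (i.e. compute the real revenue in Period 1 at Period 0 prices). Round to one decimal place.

Real = Nominal ÷ (Index/100) = 11157.48 ÷ (80.8/100)
     = 11157.48 ÷ 0.808 = 13808.7624

13808.8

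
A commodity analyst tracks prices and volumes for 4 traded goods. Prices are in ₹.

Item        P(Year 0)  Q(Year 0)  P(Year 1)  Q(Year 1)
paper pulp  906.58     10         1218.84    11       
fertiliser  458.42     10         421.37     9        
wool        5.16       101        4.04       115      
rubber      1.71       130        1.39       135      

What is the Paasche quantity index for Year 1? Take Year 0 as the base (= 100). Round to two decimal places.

Paasche quantity index uses current-period prices as weights.
ΣP(Year 1)·Q(Year 1) = 1218.84×11 + 421.37×9 + 4.04×115 + 1.39×135 = 13407.24 + 3792.33 + 464.6 + 187.65 = 17851.82
ΣP(Year 1)·Q(Year 0) = 1218.84×10 + 421.37×10 + 4.04×101 + 1.39×130 = 12188.4 + 4213.7 + 408.04 + 180.7 = 16990.84
Index = 17851.82 / 16990.84 × 100 = 105.0673

105.07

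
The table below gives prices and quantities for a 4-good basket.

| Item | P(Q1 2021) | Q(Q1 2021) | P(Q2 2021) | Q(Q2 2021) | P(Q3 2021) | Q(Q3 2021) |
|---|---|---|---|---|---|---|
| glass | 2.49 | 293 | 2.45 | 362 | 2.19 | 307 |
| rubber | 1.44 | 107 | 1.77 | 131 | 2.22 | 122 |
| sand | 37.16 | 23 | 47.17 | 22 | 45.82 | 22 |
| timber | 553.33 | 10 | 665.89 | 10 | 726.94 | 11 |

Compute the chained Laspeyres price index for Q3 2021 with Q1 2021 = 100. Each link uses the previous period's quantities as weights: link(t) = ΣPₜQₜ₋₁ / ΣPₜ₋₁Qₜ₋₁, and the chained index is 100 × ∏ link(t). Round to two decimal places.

126.33

Link Q1 2021→Q2 2021:
ΣP(Q2 2021)Q(Q1 2021) = 2.45×293 + 1.77×107 + 47.17×23 + 665.89×10 = 717.85 + 189.39 + 1084.91 + 6658.9 = 8651.05
ΣP(Q1 2021)Q(Q1 2021) = 2.49×293 + 1.44×107 + 37.16×23 + 553.33×10 = 729.57 + 154.08 + 854.68 + 5533.3 = 7271.63
link = 8651.05/7271.63 = 1.189699
Link Q2 2021→Q3 2021:
ΣP(Q3 2021)Q(Q2 2021) = 2.19×362 + 2.22×131 + 45.82×22 + 726.94×10 = 792.78 + 290.82 + 1008.04 + 7269.4 = 9361.04
ΣP(Q2 2021)Q(Q2 2021) = 2.45×362 + 1.77×131 + 47.17×22 + 665.89×10 = 886.9 + 231.87 + 1037.74 + 6658.9 = 8815.41
link = 9361.04/8815.41 = 1.061895
Chained index = 100 × 1.189699 × 1.061895 = 126.3335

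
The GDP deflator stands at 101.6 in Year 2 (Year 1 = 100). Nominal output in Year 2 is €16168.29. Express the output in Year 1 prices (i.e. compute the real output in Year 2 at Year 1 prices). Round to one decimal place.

15913.7

Real = Nominal ÷ (Index/100) = 16168.29 ÷ (101.6/100)
     = 16168.29 ÷ 1.016 = 15913.6713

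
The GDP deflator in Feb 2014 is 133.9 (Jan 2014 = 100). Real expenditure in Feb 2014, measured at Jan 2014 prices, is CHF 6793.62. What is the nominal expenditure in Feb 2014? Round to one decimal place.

9096.7

Nominal = Real × (Index/100) = 6793.62 × (133.9/100)
        = 6793.62 × 1.339 = 9096.6572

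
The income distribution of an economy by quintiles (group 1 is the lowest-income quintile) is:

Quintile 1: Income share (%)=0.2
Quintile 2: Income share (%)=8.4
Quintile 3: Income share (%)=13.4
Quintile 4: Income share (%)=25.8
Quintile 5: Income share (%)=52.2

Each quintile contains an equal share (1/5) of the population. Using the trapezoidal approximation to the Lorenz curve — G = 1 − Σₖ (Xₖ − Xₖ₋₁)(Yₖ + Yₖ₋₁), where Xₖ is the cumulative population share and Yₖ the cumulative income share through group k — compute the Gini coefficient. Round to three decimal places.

Cumulative income shares Yₖ: 0.0020, 0.0860, 0.2200, 0.4780, 1.0000
Σ (Xₖ−Xₖ₋₁)(Yₖ+Yₖ₋₁) = (1/5)(0.0020+0.0000) + (1/5)(0.0860+0.0020) + (1/5)(0.2200+0.0860) + (1/5)(0.4780+0.2200) + (1/5)(1.0000+0.4780)
  = 0.0004 + 0.0176 + 0.0612 + 0.1396 + 0.2956 = 0.5144
G = 1 − 0.5144 = 0.4856

0.486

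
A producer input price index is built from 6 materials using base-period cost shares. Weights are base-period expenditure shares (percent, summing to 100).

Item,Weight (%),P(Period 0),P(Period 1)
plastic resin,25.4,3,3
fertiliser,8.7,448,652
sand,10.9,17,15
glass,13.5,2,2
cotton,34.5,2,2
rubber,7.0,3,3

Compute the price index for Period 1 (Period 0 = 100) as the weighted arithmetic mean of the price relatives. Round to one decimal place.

plastic resin: 25.4 × (3/3) = 25.4 × 1.000000 = 25.4000
fertiliser: 8.7 × (652/448) = 8.7 × 1.455357 = 12.6616
sand: 10.9 × (15/17) = 10.9 × 0.882353 = 9.6176
glass: 13.5 × (2/2) = 13.5 × 1.000000 = 13.5000
cotton: 34.5 × (2/2) = 34.5 × 1.000000 = 34.5000
rubber: 7.0 × (3/3) = 7.0 × 1.000000 = 7.0000
Index = Σ wᵢ·(p₁ᵢ/p₀ᵢ) = 25.4000 + 12.6616 + 9.6176 + 13.5000 + 34.5000 + 7.0000 = 102.6793

102.7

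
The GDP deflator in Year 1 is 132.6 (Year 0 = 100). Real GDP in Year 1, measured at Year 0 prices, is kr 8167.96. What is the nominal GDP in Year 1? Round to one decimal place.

Nominal = Real × (Index/100) = 8167.96 × (132.6/100)
        = 8167.96 × 1.326 = 10830.7150

10830.7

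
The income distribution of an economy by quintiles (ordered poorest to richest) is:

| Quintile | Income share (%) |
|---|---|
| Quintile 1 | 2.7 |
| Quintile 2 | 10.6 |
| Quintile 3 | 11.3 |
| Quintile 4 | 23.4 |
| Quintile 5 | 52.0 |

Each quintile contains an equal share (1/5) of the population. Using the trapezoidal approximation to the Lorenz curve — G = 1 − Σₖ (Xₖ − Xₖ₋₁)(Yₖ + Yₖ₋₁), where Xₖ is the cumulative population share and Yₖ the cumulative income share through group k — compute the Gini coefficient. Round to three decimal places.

Cumulative income shares Yₖ: 0.0270, 0.1330, 0.2460, 0.4800, 1.0000
Σ (Xₖ−Xₖ₋₁)(Yₖ+Yₖ₋₁) = (1/5)(0.0270+0.0000) + (1/5)(0.1330+0.0270) + (1/5)(0.2460+0.1330) + (1/5)(0.4800+0.2460) + (1/5)(1.0000+0.4800)
  = 0.0054 + 0.0320 + 0.0758 + 0.1452 + 0.2960 = 0.5544
G = 1 − 0.5544 = 0.4456

0.446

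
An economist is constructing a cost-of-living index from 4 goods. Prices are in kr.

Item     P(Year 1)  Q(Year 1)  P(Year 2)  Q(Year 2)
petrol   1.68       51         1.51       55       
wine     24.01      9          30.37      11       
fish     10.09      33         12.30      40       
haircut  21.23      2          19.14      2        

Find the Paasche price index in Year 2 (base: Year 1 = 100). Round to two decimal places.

118.05

Paasche price index uses current-period quantities as weights.
ΣP(Year 2)·Q(Year 2) = 1.51×55 + 30.37×11 + 12.30×40 + 19.14×2 = 83.05 + 334.07 + 492 + 38.28 = 947.4
ΣP(Year 1)·Q(Year 2) = 1.68×55 + 24.01×11 + 10.09×40 + 21.23×2 = 92.4 + 264.11 + 403.6 + 42.46 = 802.57
Index = 947.4 / 802.57 × 100 = 118.0458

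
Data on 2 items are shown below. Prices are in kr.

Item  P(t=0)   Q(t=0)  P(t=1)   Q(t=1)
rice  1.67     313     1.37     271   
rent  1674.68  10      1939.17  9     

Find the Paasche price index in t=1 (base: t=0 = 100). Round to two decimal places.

114.81

Paasche price index uses current-period quantities as weights.
ΣP(t=1)·Q(t=1) = 1.37×271 + 1939.17×9 = 371.27 + 17452.53 = 17823.8
ΣP(t=0)·Q(t=1) = 1.67×271 + 1674.68×9 = 452.57 + 15072.12 = 15524.69
Index = 17823.8 / 15524.69 × 100 = 114.8094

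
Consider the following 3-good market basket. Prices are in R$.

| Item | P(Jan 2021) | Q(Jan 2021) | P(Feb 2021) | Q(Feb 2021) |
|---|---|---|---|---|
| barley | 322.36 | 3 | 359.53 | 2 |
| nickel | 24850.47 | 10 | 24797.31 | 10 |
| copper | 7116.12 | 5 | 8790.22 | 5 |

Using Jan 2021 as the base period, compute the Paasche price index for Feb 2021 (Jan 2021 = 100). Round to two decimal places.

Paasche price index uses current-period quantities as weights.
ΣP(Feb 2021)·Q(Feb 2021) = 359.53×2 + 24797.31×10 + 8790.22×5 = 719.06 + 247973.1 + 43951.1 = 292643.26
ΣP(Jan 2021)·Q(Feb 2021) = 322.36×2 + 24850.47×10 + 7116.12×5 = 644.72 + 248504.7 + 35580.6 = 284730.02
Index = 292643.26 / 284730.02 × 100 = 102.7792

102.78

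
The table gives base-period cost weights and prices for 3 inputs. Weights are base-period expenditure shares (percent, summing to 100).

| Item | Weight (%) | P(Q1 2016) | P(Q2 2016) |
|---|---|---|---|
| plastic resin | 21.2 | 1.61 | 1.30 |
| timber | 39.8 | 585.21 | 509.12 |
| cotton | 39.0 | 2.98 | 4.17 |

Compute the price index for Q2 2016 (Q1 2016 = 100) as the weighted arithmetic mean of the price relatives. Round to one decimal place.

plastic resin: 21.2 × (1.30/1.61) = 21.2 × 0.807453 = 17.1180
timber: 39.8 × (509.12/585.21) = 39.8 × 0.869978 = 34.6251
cotton: 39.0 × (4.17/2.98) = 39.0 × 1.399329 = 54.5738
Index = Σ wᵢ·(p₁ᵢ/p₀ᵢ) = 17.1180 + 34.6251 + 54.5738 = 106.3170

106.3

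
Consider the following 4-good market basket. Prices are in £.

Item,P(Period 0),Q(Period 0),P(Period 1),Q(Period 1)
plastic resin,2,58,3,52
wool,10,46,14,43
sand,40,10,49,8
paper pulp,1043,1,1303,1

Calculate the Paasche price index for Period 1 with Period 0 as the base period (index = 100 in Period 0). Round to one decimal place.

129.3

Paasche price index uses current-period quantities as weights.
ΣP(Period 1)·Q(Period 1) = 3×52 + 14×43 + 49×8 + 1303×1 = 156 + 602 + 392 + 1303 = 2453
ΣP(Period 0)·Q(Period 1) = 2×52 + 10×43 + 40×8 + 1043×1 = 104 + 430 + 320 + 1043 = 1897
Index = 2453 / 1897 × 100 = 129.3094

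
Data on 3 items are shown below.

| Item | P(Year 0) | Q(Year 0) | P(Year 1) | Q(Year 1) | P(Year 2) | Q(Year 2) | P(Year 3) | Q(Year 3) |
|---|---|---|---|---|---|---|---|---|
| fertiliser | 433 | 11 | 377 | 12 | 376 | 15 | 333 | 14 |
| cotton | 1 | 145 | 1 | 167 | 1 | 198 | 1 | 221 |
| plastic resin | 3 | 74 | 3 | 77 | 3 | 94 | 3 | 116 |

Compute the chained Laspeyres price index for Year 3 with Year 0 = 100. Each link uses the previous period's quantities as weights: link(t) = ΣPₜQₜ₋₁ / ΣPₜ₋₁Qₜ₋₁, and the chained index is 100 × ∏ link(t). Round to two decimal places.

Link Year 0→Year 1:
ΣP(Year 1)Q(Year 0) = 377×11 + 1×145 + 3×74 = 4147 + 145 + 222 = 4514
ΣP(Year 0)Q(Year 0) = 433×11 + 1×145 + 3×74 = 4763 + 145 + 222 = 5130
link = 4514/5130 = 0.879922
Link Year 1→Year 2:
ΣP(Year 2)Q(Year 1) = 376×12 + 1×167 + 3×77 = 4512 + 167 + 231 = 4910
ΣP(Year 1)Q(Year 1) = 377×12 + 1×167 + 3×77 = 4524 + 167 + 231 = 4922
link = 4910/4922 = 0.997562
Link Year 2→Year 3:
ΣP(Year 3)Q(Year 2) = 333×15 + 1×198 + 3×94 = 4995 + 198 + 282 = 5475
ΣP(Year 2)Q(Year 2) = 376×15 + 1×198 + 3×94 = 5640 + 198 + 282 = 6120
link = 5475/6120 = 0.894608
Chained index = 100 × 0.879922 × 0.997562 × 0.894608 = 78.5266

78.53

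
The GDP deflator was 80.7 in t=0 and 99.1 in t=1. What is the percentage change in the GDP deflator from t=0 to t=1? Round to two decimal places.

Change = (99.1 − 80.7) / 80.7 × 100
       = 18.4 / 80.7 × 100 = 22.8005%

22.80%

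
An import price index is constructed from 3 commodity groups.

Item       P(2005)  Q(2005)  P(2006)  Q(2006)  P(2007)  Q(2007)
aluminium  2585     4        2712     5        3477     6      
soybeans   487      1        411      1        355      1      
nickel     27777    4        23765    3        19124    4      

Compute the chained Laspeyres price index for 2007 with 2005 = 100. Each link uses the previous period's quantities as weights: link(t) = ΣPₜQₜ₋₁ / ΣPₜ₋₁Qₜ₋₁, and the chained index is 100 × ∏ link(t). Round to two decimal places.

76.81

Link 2005→2006:
ΣP(2006)Q(2005) = 2712×4 + 411×1 + 23765×4 = 10848 + 411 + 95060 = 106319
ΣP(2005)Q(2005) = 2585×4 + 487×1 + 27777×4 = 10340 + 487 + 111108 = 121935
link = 106319/121935 = 0.871932
Link 2006→2007:
ΣP(2007)Q(2006) = 3477×5 + 355×1 + 19124×3 = 17385 + 355 + 57372 = 75112
ΣP(2006)Q(2006) = 2712×5 + 411×1 + 23765×3 = 13560 + 411 + 71295 = 85266
link = 75112/85266 = 0.880914
Chained index = 100 × 0.871932 × 0.880914 = 76.8097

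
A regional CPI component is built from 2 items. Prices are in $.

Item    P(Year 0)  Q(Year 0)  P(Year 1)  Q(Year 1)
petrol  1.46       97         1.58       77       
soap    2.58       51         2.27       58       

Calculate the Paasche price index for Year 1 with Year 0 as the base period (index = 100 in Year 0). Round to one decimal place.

96.7

Paasche price index uses current-period quantities as weights.
ΣP(Year 1)·Q(Year 1) = 1.58×77 + 2.27×58 = 121.66 + 131.66 = 253.32
ΣP(Year 0)·Q(Year 1) = 1.46×77 + 2.58×58 = 112.42 + 149.64 = 262.06
Index = 253.32 / 262.06 × 100 = 96.6649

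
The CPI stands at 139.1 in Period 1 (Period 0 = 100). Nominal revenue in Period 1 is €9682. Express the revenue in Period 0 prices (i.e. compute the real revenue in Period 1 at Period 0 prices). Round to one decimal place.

Real = Nominal ÷ (Index/100) = 9682 ÷ (139.1/100)
     = 9682 ÷ 1.391 = 6960.4601

6960.5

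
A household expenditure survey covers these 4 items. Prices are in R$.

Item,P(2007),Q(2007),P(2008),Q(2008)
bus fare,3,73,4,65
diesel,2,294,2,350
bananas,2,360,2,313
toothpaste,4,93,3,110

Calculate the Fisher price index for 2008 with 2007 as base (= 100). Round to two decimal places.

Laspeyres component (base-period weights):
ΣP(2008)Q(2007) = 4×73 + 2×294 + 2×360 + 3×93 = 292 + 588 + 720 + 279 = 1879
ΣP(2007)Q(2007) = 3×73 + 2×294 + 2×360 + 4×93 = 219 + 588 + 720 + 372 = 1899
L = 1879 / 1899 × 100 = 98.9468
Paasche component (current-period weights):
ΣP(2008)Q(2008) = 4×65 + 2×350 + 2×313 + 3×110 = 260 + 700 + 626 + 330 = 1916
ΣP(2007)Q(2008) = 3×65 + 2×350 + 2×313 + 4×110 = 195 + 700 + 626 + 440 = 1961
P = 1916 / 1961 × 100 = 97.7053
Fisher = √(L × P) = √(98.9468 × 97.7053) = 98.3241

98.32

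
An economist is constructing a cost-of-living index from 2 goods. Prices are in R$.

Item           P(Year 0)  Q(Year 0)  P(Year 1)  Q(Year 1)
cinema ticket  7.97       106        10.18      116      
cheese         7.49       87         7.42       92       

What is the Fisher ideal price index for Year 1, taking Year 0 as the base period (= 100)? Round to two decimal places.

Laspeyres component (base-period weights):
ΣP(Year 1)Q(Year 0) = 10.18×106 + 7.42×87 = 1079.08 + 645.54 = 1724.62
ΣP(Year 0)Q(Year 0) = 7.97×106 + 7.49×87 = 844.82 + 651.63 = 1496.45
L = 1724.62 / 1496.45 × 100 = 115.2474
Paasche component (current-period weights):
ΣP(Year 1)Q(Year 1) = 10.18×116 + 7.42×92 = 1180.88 + 682.64 = 1863.52
ΣP(Year 0)Q(Year 1) = 7.97×116 + 7.49×92 = 924.52 + 689.08 = 1613.6
P = 1863.52 / 1613.6 × 100 = 115.4883
Fisher = √(L × P) = √(115.2474 × 115.4883) = 115.3678

115.37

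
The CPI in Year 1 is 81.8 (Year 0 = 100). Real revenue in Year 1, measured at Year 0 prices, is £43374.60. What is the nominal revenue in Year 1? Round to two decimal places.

35480.42

Nominal = Real × (Index/100) = 43374.60 × (81.8/100)
        = 43374.60 × 0.818 = 35480.4228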